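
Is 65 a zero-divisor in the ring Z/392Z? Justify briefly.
gcd(65, 392) = 1, so 65 is a unit in Z/392Z (it has a multiplicative inverse). A unit cannot be a zero-divisor: if 65·b ≡ 0 then multiplying both sides by 65^(−1) gives b ≡ 0. So 65 is not a zero-divisor.

Final answer: NO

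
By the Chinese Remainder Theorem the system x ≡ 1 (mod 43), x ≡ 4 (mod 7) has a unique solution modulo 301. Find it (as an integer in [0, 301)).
x ≡ 130 (mod 301); the representative in [0, 301) is 130

The moduli 43, 7 are pairwise coprime, so by the CRT there is a unique solution mod 43·7 = 301.
Solve by successive substitution. Start with x ≡ 1 (mod 43).
  Combine with x ≡ 4 (mod 7): write x = 1 + 43·t and require 1 + 43·t ≡ 4 (mod 7), i.e. 43·t ≡ 4 − 1 ≡ 3 (mod 7). Since 43^(−1) ≡ 1 (mod 7) (43 ≡ 1 (mod 7)), t ≡ 1·3 ≡ 3 (mod 7). So x ≡ 1 + 43·3 = 130 (mod 301).
Unique solution in [0, 301): x = 130.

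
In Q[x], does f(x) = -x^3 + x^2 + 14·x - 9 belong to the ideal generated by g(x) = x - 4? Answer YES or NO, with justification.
In Q[x] the ideal (g) consists of all multiples of g, so f ∈ (g) iff g | f, i.e. iff the remainder of f on division by g is 0. Divide f by g (g is monic, so eliminate the leading term of the running remainder at each step):
  leading term -x^3: subtract (-x^2)·g(x) = -x^3 + 4·x^2, leaving -3·x^2 + 14·x - 9
  leading term -3·x^2: subtract (-3·x)·g(x) = -3·x^2 + 12·x, leaving 2·x - 9
  leading term 2·x: subtract (2)·g(x) = 2·x - 8, leaving -1
The remainder r(x) = -1 ≠ 0 (and deg r < deg g), so g ∤ f, i.e. f ∉ (g).

Final answer: NO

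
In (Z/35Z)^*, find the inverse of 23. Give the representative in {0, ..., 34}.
Apply the extended Euclidean algorithm to (35, 23), tracking rows (r, s, t) with s·35 + t·23 = r. Each division r_prev = q·r_cur + r_new produces the new row as (previous row) − q·(current row):
  row A: (35, 1, 0)   [1·35 + 0·23 = 35]
  row B: (23, 0, 1)   [0·35 + 1·23 = 23]
  35 = 1·23 + 12   → row C = row A − 1·row B = (12, 1, −1)   [check: 1·35 − 1·23 = 12]
  23 = 1·12 + 11   → row D = row B − 1·row C = (11, −1, 2)   [check: −1·35 + 2·23 = 11]
  12 = 1·11 + 1   → row E = row C − 1·row D = (1, 2, −3)   [check: 2·35 − 3·23 = 1]
  11 = 11·1 + 0   → remainder 0, stop. gcd = 1 (last nonzero row E).
The gcd is 1, so 23 is invertible mod 35. The last nonzero row gives 2·35 − 3·23 = 1, so t = −3. So 23^(−1) ≡ −3 ≡ 32 (mod 35). Verify: 23 · 32 = 736 ≡ 1 (mod 35). ✓

Final answer: 23^(−1) ≡ 32 (mod 35)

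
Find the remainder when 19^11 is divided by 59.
Use repeated squaring. Binary(11) = 1011. Walk through the bits of the exponent 11 left-to-right: at each bit after the leading one, square the running value, then multiply by 19 if the bit is 1 (always reducing mod 59):
  bit 1 = 1 (leading): start with 19.
  bit 2 = 0: square 19^2 = 361 ≡ 7 (mod 59).
  bit 3 = 1: square 7^2 = 49; bit is 1, so multiply 49·19 = 931 ≡ 46 (mod 59).
  bit 4 = 1: square 46^2 = 2116 ≡ 51; bit is 1, so multiply 51·19 = 969 ≡ 25 (mod 59).
Final value: 19^11 ≡ 25 (mod 59).

Final answer: 25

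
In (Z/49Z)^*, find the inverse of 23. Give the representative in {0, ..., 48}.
Apply the extended Euclidean algorithm to (49, 23), tracking rows (r, s, t) with s·49 + t·23 = r. Each division r_prev = q·r_cur + r_new produces the new row as (previous row) − q·(current row):
  row A: (49, 1, 0)   [1·49 + 0·23 = 49]
  row B: (23, 0, 1)   [0·49 + 1·23 = 23]
  49 = 2·23 + 3   → row C = row A − 2·row B = (3, 1, −2)   [check: 1·49 − 2·23 = 3]
  23 = 7·3 + 2   → row D = row B − 7·row C = (2, −7, 15)   [check: −7·49 + 15·23 = 2]
  3 = 1·2 + 1   → row E = row C − 1·row D = (1, 8, −17)   [check: 8·49 − 17·23 = 1]
  2 = 2·1 + 0   → remainder 0, stop. gcd = 1 (last nonzero row E).
The gcd is 1, so 23 is invertible mod 49. The last nonzero row gives 8·49 − 17·23 = 1, so t = −17. So 23^(−1) ≡ −17 ≡ 32 (mod 49). Verify: 23 · 32 = 736 ≡ 1 (mod 49). ✓

Final answer: 23^(−1) ≡ 32 (mod 49)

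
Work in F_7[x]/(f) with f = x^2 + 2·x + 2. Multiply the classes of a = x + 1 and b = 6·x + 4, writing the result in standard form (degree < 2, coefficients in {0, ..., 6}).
Multiply as integer polynomials: a · b = 6·x^2 + 10·x + 4. Reducing coefficients mod 7: a · b ≡ 6·x^2 + 3·x + 4. Now divide by f(x) = x^2 + 2·x + 2 in F_7[x], eliminating the leading term at each step:
  leading term 6·x^2: subtract (6)·f(x) = 6·x^2 + 5·x + 5, leaving 5·x + 6 (coefficients mod 7)
The degree is now < 2, so this is the remainder. Hence a · b ≡ 5·x + 6 in F_7[x]/(f).

Final answer: a · b ≡ 5·x + 6 (mod f(x))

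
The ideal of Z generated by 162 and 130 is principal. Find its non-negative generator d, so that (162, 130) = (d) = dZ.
In the PID Z, (a, b) is generated by gcd(a, b). Compute gcd(162, 130) with the extended Euclidean algorithm, tracking rows (r, s, t) with s·162 + t·130 = r:
  row A: (162, 1, 0)   [1·162 + 0·130 = 162]
  row B: (130, 0, 1)   [0·162 + 1·130 = 130]
  162 = 1·130 + 32   → row C = row A − 1·row B = (32, 1, −1)   [check: 1·162 − 1·130 = 32]
  130 = 4·32 + 2   → row D = row B − 4·row C = (2, −4, 5)   [check: −4·162 + 5·130 = 2]
  32 = 16·2 + 0   → remainder 0, stop. gcd = 2 (last nonzero row D).
So gcd(162, 130) = 2, with Bézout identity −4·162 + 5·130 = 2. Containment (⊇): the Bézout identity exhibits 2 as an element of (162, 130), giving (2) ⊆ (162, 130). Containment (⊆): since 2 | 162 and 2 | 130 (162 = 2·81, 130 = 2·65), every Z-linear combination of 162 and 130 is divisible by 2, so (162, 130) ⊆ (2). Therefore (162, 130) = (2), d = 2.

Final answer: (162, 130) = (2); d = 2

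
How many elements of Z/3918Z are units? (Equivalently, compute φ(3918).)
Z/3918Z has φ(3918) = 1304 units

An element a ∈ Z/3918Z is a unit iff gcd(a, 3918) = 1, so the number of units is φ(3918). φ is multiplicative, with φ(p^e) = p^e − p^(e−1). Factorise 3918 = 2 · 3 · 653. Then
  φ(3918) = (2 − 1) · (3 − 1) · (653 − 1) = 1 · 2 · 652 = 1304.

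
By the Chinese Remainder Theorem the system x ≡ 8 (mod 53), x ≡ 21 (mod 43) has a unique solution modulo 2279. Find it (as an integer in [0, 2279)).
x ≡ 2128 (mod 2279); the representative in [0, 2279) is 2128

The moduli 53, 43 are pairwise coprime, so by the CRT there is a unique solution mod 53·43 = 2279.
Solve by successive substitution. Start with x ≡ 8 (mod 53).
  Combine with x ≡ 21 (mod 43): write x = 8 + 53·t and require 8 + 53·t ≡ 21 (mod 43), i.e. 53·t ≡ 21 − 8 ≡ 13 (mod 43). Since 53^(−1) ≡ 13 (mod 43) (53 ≡ 10 (mod 43)), t ≡ 13·13 ≡ 40 (mod 43). So x ≡ 8 + 53·40 = 2128 (mod 2279).
Unique solution in [0, 2279): x = 2128.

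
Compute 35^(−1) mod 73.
35^(−1) ≡ 48 (mod 73)

Apply the extended Euclidean algorithm to (73, 35), tracking rows (r, s, t) with s·73 + t·35 = r. Each division r_prev = q·r_cur + r_new produces the new row as (previous row) − q·(current row):
  row A: (73, 1, 0)   [1·73 + 0·35 = 73]
  row B: (35, 0, 1)   [0·73 + 1·35 = 35]
  73 = 2·35 + 3   → row C = row A − 2·row B = (3, 1, −2)   [check: 1·73 − 2·35 = 3]
  35 = 11·3 + 2   → row D = row B − 11·row C = (2, −11, 23)   [check: −11·73 + 23·35 = 2]
  3 = 1·2 + 1   → row E = row C − 1·row D = (1, 12, −25)   [check: 12·73 − 25·35 = 1]
  2 = 2·1 + 0   → remainder 0, stop. gcd = 1 (last nonzero row E).
The gcd is 1, so 35 is invertible mod 73. The last nonzero row gives 12·73 − 25·35 = 1, so t = −25. So 35^(−1) ≡ −25 ≡ 48 (mod 73). Verify: 35 · 48 = 1680 ≡ 1 (mod 73). ✓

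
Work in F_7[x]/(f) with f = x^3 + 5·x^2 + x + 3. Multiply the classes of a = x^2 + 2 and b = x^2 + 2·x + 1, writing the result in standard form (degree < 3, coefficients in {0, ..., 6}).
Multiply as integer polynomials: a · b = x^4 + 2·x^3 + 3·x^2 + 4·x + 2. Reducing coefficients mod 7: a · b ≡ x^4 + 2·x^3 + 3·x^2 + 4·x + 2. Now divide by f(x) = x^3 + 5·x^2 + x + 3 in F_7[x], eliminating the leading term at each step:
  leading term x^4: subtract (x)·f(x) = x^4 + 5·x^3 + x^2 + 3·x, leaving 4·x^3 + 2·x^2 + x + 2 (coefficients mod 7)
  leading term 4·x^3: subtract (4)·f(x) = 4·x^3 + 6·x^2 + 4·x + 5, leaving 3·x^2 + 4·x + 4 (coefficients mod 7)
The degree is now < 3, so this is the remainder. Hence a · b ≡ 3·x^2 + 4·x + 4 in F_7[x]/(f).

Final answer: a · b ≡ 3·x^2 + 4·x + 4 (mod f(x))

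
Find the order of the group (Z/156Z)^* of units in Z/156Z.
|(Z/156Z)^*| = 48

(Z/156Z)^* consists of the classes a with gcd(a, 156) = 1, so its order is φ(156). φ is multiplicative, with φ(p^e) = p^e − p^(e−1). Factorise 156 = 2^2 · 3 · 13. Then
  φ(156) = (2^2 − 2^1) · (3 − 1) · (13 − 1) = 2 · 2 · 12 = 48.
Thus |(Z/156Z)^*| = 48.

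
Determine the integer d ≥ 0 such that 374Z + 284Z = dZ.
In the PID Z, (a, b) is generated by gcd(a, b). Compute gcd(374, 284) with the extended Euclidean algorithm, tracking rows (r, s, t) with s·374 + t·284 = r:
  row A: (374, 1, 0)   [1·374 + 0·284 = 374]
  row B: (284, 0, 1)   [0·374 + 1·284 = 284]
  374 = 1·284 + 90   → row C = row A − 1·row B = (90, 1, −1)   [check: 1·374 − 1·284 = 90]
  284 = 3·90 + 14   → row D = row B − 3·row C = (14, −3, 4)   [check: −3·374 + 4·284 = 14]
  90 = 6·14 + 6   → row E = row C − 6·row D = (6, 19, −25)   [check: 19·374 − 25·284 = 6]
  14 = 2·6 + 2   → row F = row D − 2·row E = (2, −41, 54)   [check: −41·374 + 54·284 = 2]
  6 = 3·2 + 0   → remainder 0, stop. gcd = 2 (last nonzero row F).
So gcd(374, 284) = 2, with Bézout identity −41·374 + 54·284 = 2. Containment (⊇): the Bézout identity exhibits 2 as an element of (374, 284), giving (2) ⊆ (374, 284). Containment (⊆): since 2 | 374 and 2 | 284 (374 = 2·187, 284 = 2·142), every Z-linear combination of 374 and 284 is divisible by 2, so (374, 284) ⊆ (2). Therefore (374, 284) = (2), d = 2.

Final answer: (374, 284) = (2); d = 2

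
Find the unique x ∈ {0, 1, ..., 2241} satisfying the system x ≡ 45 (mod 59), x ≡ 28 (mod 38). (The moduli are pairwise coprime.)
The moduli 59, 38 are pairwise coprime, so by the CRT there is a unique solution mod 59·38 = 2242.
Solve by successive substitution. Start with x ≡ 45 (mod 59).
  Combine with x ≡ 28 (mod 38): write x = 45 + 59·t and require 45 + 59·t ≡ 28 (mod 38), i.e. 59·t ≡ 28 − 45 ≡ 21 (mod 38). Since 59^(−1) ≡ 29 (mod 38) (59 ≡ 21 (mod 38)), t ≡ 29·21 ≡ 1 (mod 38). So x ≡ 45 + 59·1 = 104 (mod 2242).
Unique solution in [0, 2242): x = 104.

Final answer: x ≡ 104 (mod 2242); the representative in [0, 2242) is 104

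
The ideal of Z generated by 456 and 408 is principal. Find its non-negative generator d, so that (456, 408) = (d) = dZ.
In the PID Z, (a, b) is generated by gcd(a, b). Compute gcd(456, 408) with the extended Euclidean algorithm, tracking rows (r, s, t) with s·456 + t·408 = r:
  row A: (456, 1, 0)   [1·456 + 0·408 = 456]
  row B: (408, 0, 1)   [0·456 + 1·408 = 408]
  456 = 1·408 + 48   → row C = row A − 1·row B = (48, 1, −1)   [check: 1·456 − 1·408 = 48]
  408 = 8·48 + 24   → row D = row B − 8·row C = (24, −8, 9)   [check: −8·456 + 9·408 = 24]
  48 = 2·24 + 0   → remainder 0, stop. gcd = 24 (last nonzero row D).
So gcd(456, 408) = 24, with Bézout identity −8·456 + 9·408 = 24. Containment (⊇): the Bézout identity exhibits 24 as an element of (456, 408), giving (24) ⊆ (456, 408). Containment (⊆): since 24 | 456 and 24 | 408 (456 = 24·19, 408 = 24·17), every Z-linear combination of 456 and 408 is divisible by 24, so (456, 408) ⊆ (24). Therefore (456, 408) = (24), d = 24.

Final answer: (456, 408) = (24); d = 24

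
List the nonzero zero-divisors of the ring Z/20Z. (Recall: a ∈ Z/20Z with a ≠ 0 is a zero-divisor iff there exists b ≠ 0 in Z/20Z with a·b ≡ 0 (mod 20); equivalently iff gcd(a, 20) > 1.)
An element a ∈ Z/20Z (with a ≠ 0) is a zero-divisor iff gcd(a, 20) > 1 (because a is a unit precisely when gcd(a, n) = 1, and in Z/nZ every nonzero, non-unit element is a zero-divisor). Scan a = 1, ..., 19 and keep those with gcd(a, 20) > 1:
  gcd(2, 20) = 2, gcd(4, 20) = 4, gcd(5, 20) = 5, gcd(6, 20) = 2, gcd(8, 20) = 4, gcd(10, 20) = 10, gcd(12, 20) = 4, gcd(14, 20) = 2, gcd(15, 20) = 5, gcd(16, 20) = 4, gcd(18, 20) = 2.
All other a ∈ {1, ..., 19} have gcd(a, 20) = 1 and are units. So the nonzero zero-divisors are exactly the 11 values of a appearing in this scan.

Final answer: nonzero zero-divisors of Z/20Z = {2, 4, 5, 6, 8, 10, 12, 14, 15, 16, 18}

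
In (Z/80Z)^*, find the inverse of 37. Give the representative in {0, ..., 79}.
Apply the extended Euclidean algorithm to (80, 37), tracking rows (r, s, t) with s·80 + t·37 = r. Each division r_prev = q·r_cur + r_new produces the new row as (previous row) − q·(current row):
  row A: (80, 1, 0)   [1·80 + 0·37 = 80]
  row B: (37, 0, 1)   [0·80 + 1·37 = 37]
  80 = 2·37 + 6   → row C = row A − 2·row B = (6, 1, −2)   [check: 1·80 − 2·37 = 6]
  37 = 6·6 + 1   → row D = row B − 6·row C = (1, −6, 13)   [check: −6·80 + 13·37 = 1]
  6 = 6·1 + 0   → remainder 0, stop. gcd = 1 (last nonzero row D).
The gcd is 1, so 37 is invertible mod 80. The last nonzero row gives −6·80 + 13·37 = 1, so t = 13. So 37^(−1) ≡ 13 (mod 80). Verify: 37 · 13 = 481 ≡ 1 (mod 80). ✓

Final answer: 37^(−1) ≡ 13 (mod 80)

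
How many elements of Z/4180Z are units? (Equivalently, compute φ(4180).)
Z/4180Z has φ(4180) = 1440 units

An element a ∈ Z/4180Z is a unit iff gcd(a, 4180) = 1, so the number of units is φ(4180). φ is multiplicative, with φ(p^e) = p^e − p^(e−1). Factorise 4180 = 2^2 · 5 · 11 · 19. Then
  φ(4180) = (2^2 − 2^1) · (5 − 1) · (11 − 1) · (19 − 1) = 2 · 4 · 10 · 18 = 1440.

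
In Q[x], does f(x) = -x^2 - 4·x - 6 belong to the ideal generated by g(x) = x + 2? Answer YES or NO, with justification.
NO

In Q[x] the ideal (g) consists of all multiples of g, so f ∈ (g) iff g | f, i.e. iff the remainder of f on division by g is 0. Divide f by g (g is monic, so eliminate the leading term of the running remainder at each step):
  leading term -x^2: subtract (-x)·g(x) = -x^2 - 2·x, leaving -2·x - 6
  leading term -2·x: subtract (-2)·g(x) = -2·x - 4, leaving -2
The remainder r(x) = -2 ≠ 0 (and deg r < deg g), so g ∤ f, i.e. f ∉ (g).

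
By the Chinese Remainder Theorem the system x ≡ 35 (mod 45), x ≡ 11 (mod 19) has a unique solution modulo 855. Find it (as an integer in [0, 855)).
x ≡ 125 (mod 855); the representative in [0, 855) is 125

The moduli 45, 19 are pairwise coprime, so by the CRT there is a unique solution mod 45·19 = 855.
Solve by successive substitution. Start with x ≡ 35 (mod 45).
  Combine with x ≡ 11 (mod 19): write x = 35 + 45·t and require 35 + 45·t ≡ 11 (mod 19), i.e. 45·t ≡ 11 − 35 ≡ 14 (mod 19). Since 45^(−1) ≡ 11 (mod 19) (45 ≡ 7 (mod 19)), t ≡ 11·14 ≡ 2 (mod 19). So x ≡ 35 + 45·2 = 125 (mod 855).
Unique solution in [0, 855): x = 125.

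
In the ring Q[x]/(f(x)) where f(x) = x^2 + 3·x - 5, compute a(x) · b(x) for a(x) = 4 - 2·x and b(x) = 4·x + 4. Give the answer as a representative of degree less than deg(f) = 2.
First multiply in Q[x] without reducing: a · b = -8·x^2 + 8·x + 16. Now divide by f(x) = x^2 + 3·x - 5, eliminating the leading term at each step:
  leading term -8·x^2: subtract (-8)·f(x) = -8·x^2 - 24·x + 40, leaving 32·x - 24
The degree is now < 2, so this is the remainder. Hence a · b ≡ 32·x - 24 in Q[x]/(f).

Final answer: a · b ≡ 32·x - 24 (mod f(x))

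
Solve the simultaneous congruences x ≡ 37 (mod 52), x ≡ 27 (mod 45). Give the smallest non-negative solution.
x ≡ 297 (mod 2340); the representative in [0, 2340) is 297

The moduli 52, 45 are pairwise coprime, so by the CRT there is a unique solution mod 52·45 = 2340.
Solve by successive substitution. Start with x ≡ 37 (mod 52).
  Combine with x ≡ 27 (mod 45): write x = 37 + 52·t and require 37 + 52·t ≡ 27 (mod 45), i.e. 52·t ≡ 27 − 37 ≡ 35 (mod 45). Since 52^(−1) ≡ 13 (mod 45) (52 ≡ 7 (mod 45)), t ≡ 13·35 ≡ 5 (mod 45). So x ≡ 37 + 52·5 = 297 (mod 2340).
Unique solution in [0, 2340): x = 297.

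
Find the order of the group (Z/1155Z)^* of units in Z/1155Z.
|(Z/1155Z)^*| = 480

(Z/1155Z)^* consists of the classes a with gcd(a, 1155) = 1, so its order is φ(1155). φ is multiplicative, with φ(p^e) = p^e − p^(e−1). Factorise 1155 = 3 · 5 · 7 · 11. Then
  φ(1155) = (3 − 1) · (5 − 1) · (7 − 1) · (11 − 1) = 2 · 4 · 6 · 10 = 480.
Thus |(Z/1155Z)^*| = 480.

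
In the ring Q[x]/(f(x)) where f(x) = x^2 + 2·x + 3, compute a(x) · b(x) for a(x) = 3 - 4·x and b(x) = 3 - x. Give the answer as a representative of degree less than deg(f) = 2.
First multiply in Q[x] without reducing: a · b = 4·x^2 - 15·x + 9. Now divide by f(x) = x^2 + 2·x + 3, eliminating the leading term at each step:
  leading term 4·x^2: subtract (4)·f(x) = 4·x^2 + 8·x + 12, leaving -23·x - 3
The degree is now < 2, so this is the remainder. Hence a · b ≡ -23·x - 3 in Q[x]/(f).

Final answer: a · b ≡ -23·x - 3 (mod f(x))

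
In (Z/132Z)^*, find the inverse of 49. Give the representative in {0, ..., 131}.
49^(−1) ≡ 97 (mod 132)

Apply the extended Euclidean algorithm to (132, 49), tracking rows (r, s, t) with s·132 + t·49 = r. Each division r_prev = q·r_cur + r_new produces the new row as (previous row) − q·(current row):
  row A: (132, 1, 0)   [1·132 + 0·49 = 132]
  row B: (49, 0, 1)   [0·132 + 1·49 = 49]
  132 = 2·49 + 34   → row C = row A − 2·row B = (34, 1, −2)   [check: 1·132 − 2·49 = 34]
  49 = 1·34 + 15   → row D = row B − 1·row C = (15, −1, 3)   [check: −1·132 + 3·49 = 15]
  34 = 2·15 + 4   → row E = row C − 2·row D = (4, 3, −8)   [check: 3·132 − 8·49 = 4]
  15 = 3·4 + 3   → row F = row D − 3·row E = (3, −10, 27)   [check: −10·132 + 27·49 = 3]
  4 = 1·3 + 1   → row G = row E − 1·row F = (1, 13, −35)   [check: 13·132 − 35·49 = 1]
  3 = 3·1 + 0   → remainder 0, stop. gcd = 1 (last nonzero row G).
The gcd is 1, so 49 is invertible mod 132. The last nonzero row gives 13·132 − 35·49 = 1, so t = −35. So 49^(−1) ≡ −35 ≡ 97 (mod 132). Verify: 49 · 97 = 4753 ≡ 1 (mod 132). ✓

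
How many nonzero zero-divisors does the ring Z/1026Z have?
In Z/1026Z each nonzero element is either a unit (gcd with 1026 is 1) or a zero-divisor (gcd > 1). The number of units is φ(1026): factorise 1026 = 2 · 3^3 · 19, so φ(1026) = (2 − 1) · (3^3 − 3^2) · (19 − 1) = 1 · 18 · 18 = 324. The nonzero elements number 1026 − 1 = 1025. Hence the nonzero zero-divisors number 1025 − 324 = 701.

Final answer: Z/1026Z has 701 nonzero zero-divisors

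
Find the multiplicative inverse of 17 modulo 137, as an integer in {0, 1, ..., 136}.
Apply the extended Euclidean algorithm to (137, 17), tracking rows (r, s, t) with s·137 + t·17 = r. Each division r_prev = q·r_cur + r_new produces the new row as (previous row) − q·(current row):
  row A: (137, 1, 0)   [1·137 + 0·17 = 137]
  row B: (17, 0, 1)   [0·137 + 1·17 = 17]
  137 = 8·17 + 1   → row C = row A − 8·row B = (1, 1, −8)   [check: 1·137 − 8·17 = 1]
  17 = 17·1 + 0   → remainder 0, stop. gcd = 1 (last nonzero row C).
The gcd is 1, so 17 is invertible mod 137. The last nonzero row gives 1·137 − 8·17 = 1, so t = −8. So 17^(−1) ≡ −8 ≡ 129 (mod 137). Verify: 17 · 129 = 2193 ≡ 1 (mod 137). ✓

Final answer: 17^(−1) ≡ 129 (mod 137)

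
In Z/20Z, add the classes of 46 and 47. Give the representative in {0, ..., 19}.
13

Reduce the summands first: 46 ≡ 6, 47 ≡ 7 (mod 20), so 46 + 47 ≡ 6 + 7 (mod 20). 6 + 7 = 13; 13 = 0·20 + 13, so (46 + 47) mod 20 = 13.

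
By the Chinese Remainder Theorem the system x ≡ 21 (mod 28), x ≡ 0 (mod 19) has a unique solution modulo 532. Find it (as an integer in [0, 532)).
x ≡ 133 (mod 532); the representative in [0, 532) is 133

The moduli 28, 19 are pairwise coprime, so by the CRT there is a unique solution mod 28·19 = 532.
Solve by successive substitution. Start with x ≡ 21 (mod 28).
  Combine with x ≡ 0 (mod 19): write x = 21 + 28·t and require 21 + 28·t ≡ 0 (mod 19), i.e. 28·t ≡ 0 − 21 ≡ 17 (mod 19). Since 28^(−1) ≡ 17 (mod 19) (28 ≡ 9 (mod 19)), t ≡ 17·17 ≡ 4 (mod 19). So x ≡ 21 + 28·4 = 133 (mod 532).
Unique solution in [0, 532): x = 133.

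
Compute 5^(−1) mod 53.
Apply the extended Euclidean algorithm to (53, 5), tracking rows (r, s, t) with s·53 + t·5 = r. Each division r_prev = q·r_cur + r_new produces the new row as (previous row) − q·(current row):
  row A: (53, 1, 0)   [1·53 + 0·5 = 53]
  row B: (5, 0, 1)   [0·53 + 1·5 = 5]
  53 = 10·5 + 3   → row C = row A − 10·row B = (3, 1, −10)   [check: 1·53 − 10·5 = 3]
  5 = 1·3 + 2   → row D = row B − 1·row C = (2, −1, 11)   [check: −1·53 + 11·5 = 2]
  3 = 1·2 + 1   → row E = row C − 1·row D = (1, 2, −21)   [check: 2·53 − 21·5 = 1]
  2 = 2·1 + 0   → remainder 0, stop. gcd = 1 (last nonzero row E).
The gcd is 1, so 5 is invertible mod 53. The last nonzero row gives 2·53 − 21·5 = 1, so t = −21. So 5^(−1) ≡ −21 ≡ 32 (mod 53). Verify: 5 · 32 = 160 ≡ 1 (mod 53). ✓

Final answer: 5^(−1) ≡ 32 (mod 53)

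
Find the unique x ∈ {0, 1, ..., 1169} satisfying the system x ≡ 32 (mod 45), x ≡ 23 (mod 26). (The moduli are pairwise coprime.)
x ≡ 257 (mod 1170); the representative in [0, 1170) is 257

The moduli 45, 26 are pairwise coprime, so by the CRT there is a unique solution mod 45·26 = 1170.
Solve by successive substitution. Start with x ≡ 32 (mod 45).
  Combine with x ≡ 23 (mod 26): write x = 32 + 45·t and require 32 + 45·t ≡ 23 (mod 26), i.e. 45·t ≡ 23 − 32 ≡ 17 (mod 26). Since 45^(−1) ≡ 11 (mod 26) (45 ≡ 19 (mod 26)), t ≡ 11·17 ≡ 5 (mod 26). So x ≡ 32 + 45·5 = 257 (mod 1170).
Unique solution in [0, 1170): x = 257.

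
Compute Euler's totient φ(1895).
φ is multiplicative, with φ(p^e) = p^e − p^(e−1). Factorise 1895 = 5 · 379. Then
  φ(1895) = (5 − 1) · (379 − 1) = 4 · 378 = 1512.

Final answer: φ(1895) = 1512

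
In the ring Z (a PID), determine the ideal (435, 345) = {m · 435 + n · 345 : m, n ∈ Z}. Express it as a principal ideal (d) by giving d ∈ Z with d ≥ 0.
In the PID Z, (a, b) is generated by gcd(a, b). Compute gcd(435, 345) with the extended Euclidean algorithm, tracking rows (r, s, t) with s·435 + t·345 = r:
  row A: (435, 1, 0)   [1·435 + 0·345 = 435]
  row B: (345, 0, 1)   [0·435 + 1·345 = 345]
  435 = 1·345 + 90   → row C = row A − 1·row B = (90, 1, −1)   [check: 1·435 − 1·345 = 90]
  345 = 3·90 + 75   → row D = row B − 3·row C = (75, −3, 4)   [check: −3·435 + 4·345 = 75]
  90 = 1·75 + 15   → row E = row C − 1·row D = (15, 4, −5)   [check: 4·435 − 5·345 = 15]
  75 = 5·15 + 0   → remainder 0, stop. gcd = 15 (last nonzero row E).
So gcd(435, 345) = 15, with Bézout identity 4·435 − 5·345 = 15. Containment (⊇): the Bézout identity exhibits 15 as an element of (435, 345), giving (15) ⊆ (435, 345). Containment (⊆): since 15 | 435 and 15 | 345 (435 = 15·29, 345 = 15·23), every Z-linear combination of 435 and 345 is divisible by 15, so (435, 345) ⊆ (15). Therefore (435, 345) = (15), d = 15.

Final answer: (435, 345) = (15); d = 15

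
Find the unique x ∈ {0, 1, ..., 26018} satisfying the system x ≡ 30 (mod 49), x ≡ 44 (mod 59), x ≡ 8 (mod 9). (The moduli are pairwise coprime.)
The moduli 49, 59, 9 are pairwise coprime, so by the CRT there is a unique solution mod 49·59·9 = 26019.
Solve by successive substitution. Start with x ≡ 30 (mod 49).
  Combine with x ≡ 44 (mod 59): write x = 30 + 49·t and require 30 + 49·t ≡ 44 (mod 59), i.e. 49·t ≡ 44 − 30 ≡ 14 (mod 59). Since 49^(−1) ≡ 53 (mod 59), t ≡ 53·14 ≡ 34 (mod 59). So x ≡ 30 + 49·34 = 1696 (mod 2891).
  Combine with x ≡ 8 (mod 9): write x = 1696 + 2891·t and require 1696 + 2891·t ≡ 8 (mod 9), i.e. 2891·t ≡ 8 − 1696 ≡ 4 (mod 9). Since 2891^(−1) ≡ 5 (mod 9) (2891 ≡ 2 (mod 9)), t ≡ 5·4 ≡ 2 (mod 9). So x ≡ 1696 + 2891·2 = 7478 (mod 26019).
Unique solution in [0, 26019): x = 7478.

Final answer: x ≡ 7478 (mod 26019); the representative in [0, 26019) is 7478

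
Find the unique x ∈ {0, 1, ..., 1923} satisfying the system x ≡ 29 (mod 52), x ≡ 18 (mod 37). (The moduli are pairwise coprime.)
x ≡ 1017 (mod 1924); the representative in [0, 1924) is 1017

The moduli 52, 37 are pairwise coprime, so by the CRT there is a unique solution mod 52·37 = 1924.
Solve by successive substitution. Start with x ≡ 29 (mod 52).
  Combine with x ≡ 18 (mod 37): write x = 29 + 52·t and require 29 + 52·t ≡ 18 (mod 37), i.e. 52·t ≡ 18 − 29 ≡ 26 (mod 37). Since 52^(−1) ≡ 5 (mod 37) (52 ≡ 15 (mod 37)), t ≡ 5·26 ≡ 19 (mod 37). So x ≡ 29 + 52·19 = 1017 (mod 1924).
Unique solution in [0, 1924): x = 1017.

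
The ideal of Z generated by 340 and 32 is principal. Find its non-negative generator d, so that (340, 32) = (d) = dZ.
(340, 32) = (4); d = 4

In the PID Z, (a, b) is generated by gcd(a, b). Compute gcd(340, 32) with the extended Euclidean algorithm, tracking rows (r, s, t) with s·340 + t·32 = r:
  row A: (340, 1, 0)   [1·340 + 0·32 = 340]
  row B: (32, 0, 1)   [0·340 + 1·32 = 32]
  340 = 10·32 + 20   → row C = row A − 10·row B = (20, 1, −10)   [check: 1·340 − 10·32 = 20]
  32 = 1·20 + 12   → row D = row B − 1·row C = (12, −1, 11)   [check: −1·340 + 11·32 = 12]
  20 = 1·12 + 8   → row E = row C − 1·row D = (8, 2, −21)   [check: 2·340 − 21·32 = 8]
  12 = 1·8 + 4   → row F = row D − 1·row E = (4, −3, 32)   [check: −3·340 + 32·32 = 4]
  8 = 2·4 + 0   → remainder 0, stop. gcd = 4 (last nonzero row F).
So gcd(340, 32) = 4, with Bézout identity −3·340 + 32·32 = 4. Containment (⊇): the Bézout identity exhibits 4 as an element of (340, 32), giving (4) ⊆ (340, 32). Containment (⊆): since 4 | 340 and 4 | 32 (340 = 4·85, 32 = 4·8), every Z-linear combination of 340 and 32 is divisible by 4, so (340, 32) ⊆ (4). Therefore (340, 32) = (4), d = 4.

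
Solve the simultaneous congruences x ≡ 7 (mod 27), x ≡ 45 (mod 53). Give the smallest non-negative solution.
x ≡ 628 (mod 1431); the representative in [0, 1431) is 628

The moduli 27, 53 are pairwise coprime, so by the CRT there is a unique solution mod 27·53 = 1431.
Solve by successive substitution. Start with x ≡ 7 (mod 27).
  Combine with x ≡ 45 (mod 53): write x = 7 + 27·t and require 7 + 27·t ≡ 45 (mod 53), i.e. 27·t ≡ 45 − 7 ≡ 38 (mod 53). Since 27^(−1) ≡ 2 (mod 53), t ≡ 2·38 ≡ 23 (mod 53). So x ≡ 7 + 27·23 = 628 (mod 1431).
Unique solution in [0, 1431): x = 628.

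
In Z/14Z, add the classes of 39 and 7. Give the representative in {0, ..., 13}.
Reduce the summands first: 39 ≡ 11 (mod 14), so 39 + 7 ≡ 11 + 7 (mod 14). 11 + 7 = 18; 18 = 1·14 + 4, so (39 + 7) mod 14 = 4.

Final answer: 4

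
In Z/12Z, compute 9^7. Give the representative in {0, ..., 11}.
Use repeated squaring. Binary(7) = 111. Walk through the bits of the exponent 7 left-to-right: at each bit after the leading one, square the running value, then multiply by 9 if the bit is 1 (always reducing mod 12):
  bit 1 = 1 (leading): start with 9.
  bit 2 = 1: square 9^2 = 81 ≡ 9; bit is 1, so multiply 9·9 = 81 ≡ 9 (mod 12).
  bit 3 = 1: square 9^2 = 81 ≡ 9; bit is 1, so multiply 9·9 = 81 ≡ 9 (mod 12).
Final value: 9^7 ≡ 9 (mod 12).

Final answer: 9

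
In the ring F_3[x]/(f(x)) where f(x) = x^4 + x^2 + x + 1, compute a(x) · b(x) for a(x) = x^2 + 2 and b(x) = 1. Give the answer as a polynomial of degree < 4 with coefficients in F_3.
a · b ≡ x^2 + 2 (mod f(x))

Multiply as integer polynomials: a · b = x^2 + 2. Reducing coefficients mod 3: a · b ≡ x^2 + 2. This already has degree < 4, so no reduction by f is needed. Hence a · b ≡ x^2 + 2 in F_3[x]/(f).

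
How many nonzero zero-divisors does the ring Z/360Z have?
In Z/360Z each nonzero element is either a unit (gcd with 360 is 1) or a zero-divisor (gcd > 1). The number of units is φ(360): factorise 360 = 2^3 · 3^2 · 5, so φ(360) = (2^3 − 2^2) · (3^2 − 3^1) · (5 − 1) = 4 · 6 · 4 = 96. The nonzero elements number 360 − 1 = 359. Hence the nonzero zero-divisors number 359 − 96 = 263.

Final answer: Z/360Z has 263 nonzero zero-divisors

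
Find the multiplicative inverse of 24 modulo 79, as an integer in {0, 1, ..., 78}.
24^(−1) ≡ 56 (mod 79)

Apply the extended Euclidean algorithm to (79, 24), tracking rows (r, s, t) with s·79 + t·24 = r. Each division r_prev = q·r_cur + r_new produces the new row as (previous row) − q·(current row):
  row A: (79, 1, 0)   [1·79 + 0·24 = 79]
  row B: (24, 0, 1)   [0·79 + 1·24 = 24]
  79 = 3·24 + 7   → row C = row A − 3·row B = (7, 1, −3)   [check: 1·79 − 3·24 = 7]
  24 = 3·7 + 3   → row D = row B − 3·row C = (3, −3, 10)   [check: −3·79 + 10·24 = 3]
  7 = 2·3 + 1   → row E = row C − 2·row D = (1, 7, −23)   [check: 7·79 − 23·24 = 1]
  3 = 3·1 + 0   → remainder 0, stop. gcd = 1 (last nonzero row E).
The gcd is 1, so 24 is invertible mod 79. The last nonzero row gives 7·79 − 23·24 = 1, so t = −23. So 24^(−1) ≡ −23 ≡ 56 (mod 79). Verify: 24 · 56 = 1344 ≡ 1 (mod 79). ✓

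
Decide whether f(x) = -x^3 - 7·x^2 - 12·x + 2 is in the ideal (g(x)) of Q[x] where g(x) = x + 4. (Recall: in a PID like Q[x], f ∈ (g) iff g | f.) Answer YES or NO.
In Q[x] the ideal (g) consists of all multiples of g, so f ∈ (g) iff g | f, i.e. iff the remainder of f on division by g is 0. Divide f by g (g is monic, so eliminate the leading term of the running remainder at each step):
  leading term -x^3: subtract (-x^2)·g(x) = -x^3 - 4·x^2, leaving -3·x^2 - 12·x + 2
  leading term -3·x^2: subtract (-3·x)·g(x) = -3·x^2 - 12·x, leaving 2
The remainder r(x) = 2 ≠ 0 (and deg r < deg g), so g ∤ f, i.e. f ∉ (g).

Final answer: NO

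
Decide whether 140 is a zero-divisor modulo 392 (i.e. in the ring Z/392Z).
YES

gcd(140, 392) = 28 > 1, so 140 is not a unit in Z/392Z. In Z/nZ every nonzero non-unit is a zero-divisor: explicitly, take b = 392/gcd = 14 ≠ 0 (mod 392); then 140·14 = 1960 = 5·392, i.e. 140·14 ≡ 0 (mod 392). So 140 is a zero-divisor.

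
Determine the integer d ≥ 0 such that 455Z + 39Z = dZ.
(455, 39) = (13); d = 13

In the PID Z, (a, b) is generated by gcd(a, b). Compute gcd(455, 39) with the extended Euclidean algorithm, tracking rows (r, s, t) with s·455 + t·39 = r:
  row A: (455, 1, 0)   [1·455 + 0·39 = 455]
  row B: (39, 0, 1)   [0·455 + 1·39 = 39]
  455 = 11·39 + 26   → row C = row A − 11·row B = (26, 1, −11)   [check: 1·455 − 11·39 = 26]
  39 = 1·26 + 13   → row D = row B − 1·row C = (13, −1, 12)   [check: −1·455 + 12·39 = 13]
  26 = 2·13 + 0   → remainder 0, stop. gcd = 13 (last nonzero row D).
So gcd(455, 39) = 13, with Bézout identity −1·455 + 12·39 = 13. Containment (⊇): the Bézout identity exhibits 13 as an element of (455, 39), giving (13) ⊆ (455, 39). Containment (⊆): since 13 | 455 and 13 | 39 (455 = 13·35, 39 = 13·3), every Z-linear combination of 455 and 39 is divisible by 13, so (455, 39) ⊆ (13). Therefore (455, 39) = (13), d = 13.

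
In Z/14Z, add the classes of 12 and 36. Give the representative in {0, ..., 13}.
6

Reduce the summands first: 36 ≡ 8 (mod 14), so 12 + 36 ≡ 12 + 8 (mod 14). 12 + 8 = 20; 20 = 1·14 + 6, so (12 + 36) mod 14 = 6.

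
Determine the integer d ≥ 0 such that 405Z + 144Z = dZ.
(405, 144) = (9); d = 9

In the PID Z, (a, b) is generated by gcd(a, b). Compute gcd(405, 144) with the extended Euclidean algorithm, tracking rows (r, s, t) with s·405 + t·144 = r:
  row A: (405, 1, 0)   [1·405 + 0·144 = 405]
  row B: (144, 0, 1)   [0·405 + 1·144 = 144]
  405 = 2·144 + 117   → row C = row A − 2·row B = (117, 1, −2)   [check: 1·405 − 2·144 = 117]
  144 = 1·117 + 27   → row D = row B − 1·row C = (27, −1, 3)   [check: −1·405 + 3·144 = 27]
  117 = 4·27 + 9   → row E = row C − 4·row D = (9, 5, −14)   [check: 5·405 − 14·144 = 9]
  27 = 3·9 + 0   → remainder 0, stop. gcd = 9 (last nonzero row E).
So gcd(405, 144) = 9, with Bézout identity 5·405 − 14·144 = 9. Containment (⊇): the Bézout identity exhibits 9 as an element of (405, 144), giving (9) ⊆ (405, 144). Containment (⊆): since 9 | 405 and 9 | 144 (405 = 9·45, 144 = 9·16), every Z-linear combination of 405 and 144 is divisible by 9, so (405, 144) ⊆ (9). Therefore (405, 144) = (9), d = 9.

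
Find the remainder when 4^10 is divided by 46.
6

Use repeated squaring. Binary(10) = 1010. Walk through the bits of the exponent 10 left-to-right: at each bit after the leading one, square the running value, then multiply by 4 if the bit is 1 (always reducing mod 46):
  bit 1 = 1 (leading): start with 4.
  bit 2 = 0: square 4^2 = 16 (mod 46).
  bit 3 = 1: square 16^2 = 256 ≡ 26; bit is 1, so multiply 26·4 = 104 ≡ 12 (mod 46).
  bit 4 = 0: square 12^2 = 144 ≡ 6 (mod 46).
Final value: 4^10 ≡ 6 (mod 46).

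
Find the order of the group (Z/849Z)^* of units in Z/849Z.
|(Z/849Z)^*| = 564

(Z/849Z)^* consists of the classes a with gcd(a, 849) = 1, so its order is φ(849). φ is multiplicative, with φ(p^e) = p^e − p^(e−1). Factorise 849 = 3 · 283. Then
  φ(849) = (3 − 1) · (283 − 1) = 2 · 282 = 564.
Thus |(Z/849Z)^*| = 564.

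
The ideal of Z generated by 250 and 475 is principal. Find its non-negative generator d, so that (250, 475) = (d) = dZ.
In the PID Z, (a, b) is generated by gcd(a, b). Compute gcd(475, 250) with the extended Euclidean algorithm, tracking rows (r, s, t) with s·475 + t·250 = r:
  row A: (475, 1, 0)   [1·475 + 0·250 = 475]
  row B: (250, 0, 1)   [0·475 + 1·250 = 250]
  475 = 1·250 + 225   → row C = row A − 1·row B = (225, 1, −1)   [check: 1·475 − 1·250 = 225]
  250 = 1·225 + 25   → row D = row B − 1·row C = (25, −1, 2)   [check: −1·475 + 2·250 = 25]
  225 = 9·25 + 0   → remainder 0, stop. gcd = 25 (last nonzero row D).
So gcd(250, 475) = 25, with Bézout identity −1·475 + 2·250 = 25. Containment (⊇): the Bézout identity exhibits 25 as an element of (250, 475), giving (25) ⊆ (250, 475). Containment (⊆): since 25 | 250 and 25 | 475 (250 = 25·10, 475 = 25·19), every Z-linear combination of 250 and 475 is divisible by 25, so (250, 475) ⊆ (25). Therefore (250, 475) = (25), d = 25.

Final answer: (250, 475) = (25); d = 25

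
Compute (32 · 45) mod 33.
Reduce the factors first: 45 ≡ 12 (mod 33), so 32 · 45 ≡ 32 · 12 (mod 33). 32 · 12 = 384. Dividing by 33: 384 = 11·33 + 21. So (32 · 45) mod 33 = 21.

Final answer: 21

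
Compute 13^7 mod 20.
17

Use repeated squaring. Binary(7) = 111. Walk through the bits of the exponent 7 left-to-right: at each bit after the leading one, square the running value, then multiply by 13 if the bit is 1 (always reducing mod 20):
  bit 1 = 1 (leading): start with 13.
  bit 2 = 1: square 13^2 = 169 ≡ 9; bit is 1, so multiply 9·13 = 117 ≡ 17 (mod 20).
  bit 3 = 1: square 17^2 = 289 ≡ 9; bit is 1, so multiply 9·13 = 117 ≡ 17 (mod 20).
Final value: 13^7 ≡ 17 (mod 20).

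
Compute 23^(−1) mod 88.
23^(−1) ≡ 23 (mod 88)

Apply the extended Euclidean algorithm to (88, 23), tracking rows (r, s, t) with s·88 + t·23 = r. Each division r_prev = q·r_cur + r_new produces the new row as (previous row) − q·(current row):
  row A: (88, 1, 0)   [1·88 + 0·23 = 88]
  row B: (23, 0, 1)   [0·88 + 1·23 = 23]
  88 = 3·23 + 19   → row C = row A − 3·row B = (19, 1, −3)   [check: 1·88 − 3·23 = 19]
  23 = 1·19 + 4   → row D = row B − 1·row C = (4, −1, 4)   [check: −1·88 + 4·23 = 4]
  19 = 4·4 + 3   → row E = row C − 4·row D = (3, 5, −19)   [check: 5·88 − 19·23 = 3]
  4 = 1·3 + 1   → row F = row D − 1·row E = (1, −6, 23)   [check: −6·88 + 23·23 = 1]
  3 = 3·1 + 0   → remainder 0, stop. gcd = 1 (last nonzero row F).
The gcd is 1, so 23 is invertible mod 88. The last nonzero row gives −6·88 + 23·23 = 1, so t = 23. So 23^(−1) ≡ 23 (mod 88). Verify: 23 · 23 = 529 ≡ 1 (mod 88). ✓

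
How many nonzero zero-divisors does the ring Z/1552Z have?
Z/1552Z has 783 nonzero zero-divisors

In Z/1552Z each nonzero element is either a unit (gcd with 1552 is 1) or a zero-divisor (gcd > 1). The number of units is φ(1552): factorise 1552 = 2^4 · 97, so φ(1552) = (2^4 − 2^3) · (97 − 1) = 8 · 96 = 768. The nonzero elements number 1552 − 1 = 1551. Hence the nonzero zero-divisors number 1551 − 768 = 783.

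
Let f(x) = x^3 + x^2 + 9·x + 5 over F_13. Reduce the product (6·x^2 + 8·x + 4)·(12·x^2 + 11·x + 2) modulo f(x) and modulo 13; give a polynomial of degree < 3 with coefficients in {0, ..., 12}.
Multiply as integer polynomials: a · b = 72·x^4 + 162·x^3 + 148·x^2 + 60·x + 8. Reducing coefficients mod 13: a · b ≡ 7·x^4 + 6·x^3 + 5·x^2 + 8·x + 8. Now divide by f(x) = x^3 + x^2 + 9·x + 5 in F_13[x], eliminating the leading term at each step:
  leading term 7·x^4: subtract (7·x)·f(x) = 7·x^4 + 7·x^3 + 11·x^2 + 9·x, leaving 12·x^3 + 7·x^2 + 12·x + 8 (coefficients mod 13)
  leading term 12·x^3: subtract (12)·f(x) = 12·x^3 + 12·x^2 + 4·x + 8, leaving 8·x^2 + 8·x (coefficients mod 13)
The degree is now < 3, so this is the remainder. Hence a · b ≡ 8·x^2 + 8·x in F_13[x]/(f).

Final answer: a · b ≡ 8·x^2 + 8·x (mod f(x))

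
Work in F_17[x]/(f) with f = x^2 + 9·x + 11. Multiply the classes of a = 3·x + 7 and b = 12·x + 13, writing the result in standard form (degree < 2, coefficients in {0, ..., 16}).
Multiply as integer polynomials: a · b = 36·x^2 + 123·x + 91. Reducing coefficients mod 17: a · b ≡ 2·x^2 + 4·x + 6. Now divide by f(x) = x^2 + 9·x + 11 in F_17[x], eliminating the leading term at each step:
  leading term 2·x^2: subtract (2)·f(x) = 2·x^2 + x + 5, leaving 3·x + 1 (coefficients mod 17)
The degree is now < 2, so this is the remainder. Hence a · b ≡ 3·x + 1 in F_17[x]/(f).

Final answer: a · b ≡ 3·x + 1 (mod f(x))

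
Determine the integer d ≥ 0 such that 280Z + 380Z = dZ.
(280, 380) = (20); d = 20

In the PID Z, (a, b) is generated by gcd(a, b). Compute gcd(380, 280) with the extended Euclidean algorithm, tracking rows (r, s, t) with s·380 + t·280 = r:
  row A: (380, 1, 0)   [1·380 + 0·280 = 380]
  row B: (280, 0, 1)   [0·380 + 1·280 = 280]
  380 = 1·280 + 100   → row C = row A − 1·row B = (100, 1, −1)   [check: 1·380 − 1·280 = 100]
  280 = 2·100 + 80   → row D = row B − 2·row C = (80, −2, 3)   [check: −2·380 + 3·280 = 80]
  100 = 1·80 + 20   → row E = row C − 1·row D = (20, 3, −4)   [check: 3·380 − 4·280 = 20]
  80 = 4·20 + 0   → remainder 0, stop. gcd = 20 (last nonzero row E).
So gcd(280, 380) = 20, with Bézout identity 3·380 − 4·280 = 20. Containment (⊇): the Bézout identity exhibits 20 as an element of (280, 380), giving (20) ⊆ (280, 380). Containment (⊆): since 20 | 280 and 20 | 380 (280 = 20·14, 380 = 20·19), every Z-linear combination of 280 and 380 is divisible by 20, so (280, 380) ⊆ (20). Therefore (280, 380) = (20), d = 20.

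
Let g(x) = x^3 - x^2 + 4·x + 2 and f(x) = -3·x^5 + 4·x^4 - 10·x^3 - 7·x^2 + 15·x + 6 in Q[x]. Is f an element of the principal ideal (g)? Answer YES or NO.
NO

In Q[x] the ideal (g) consists of all multiples of g, so f ∈ (g) iff g | f, i.e. iff the remainder of f on division by g is 0. Divide f by g (g is monic, so eliminate the leading term of the running remainder at each step):
  leading term -3·x^5: subtract (-3·x^2)·g(x) = -3·x^5 + 3·x^4 - 12·x^3 - 6·x^2, leaving x^4 + 2·x^3 - x^2 + 15·x + 6
  leading term x^4: subtract (x)·g(x) = x^4 - x^3 + 4·x^2 + 2·x, leaving 3·x^3 - 5·x^2 + 13·x + 6
  leading term 3·x^3: subtract (3)·g(x) = 3·x^3 - 3·x^2 + 12·x + 6, leaving -2·x^2 + x
The remainder r(x) = -2·x^2 + x ≠ 0 (and deg r < deg g), so g ∤ f, i.e. f ∉ (g).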